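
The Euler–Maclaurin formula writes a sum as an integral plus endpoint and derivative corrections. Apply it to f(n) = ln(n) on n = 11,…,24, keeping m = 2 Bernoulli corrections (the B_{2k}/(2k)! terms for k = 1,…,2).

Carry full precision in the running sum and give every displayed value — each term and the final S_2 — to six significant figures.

Integral: ∫_11^24 ln(x) dx = 36.8964.
½[f(11) + f(24)] = ½[2.39790 + 3.17805] = 2.78797.
Running total after boundary: 39.6844.
Order-1 term: 1/12 · (0.0416667 − 0.0909091) = -0.00410354.
Partial sum through k=1: 39.6803.
Order-2 term: −1/720 · (0.000144676 − 0.00150263) = 1.88605e-06.

S_2 ≈ 39.6803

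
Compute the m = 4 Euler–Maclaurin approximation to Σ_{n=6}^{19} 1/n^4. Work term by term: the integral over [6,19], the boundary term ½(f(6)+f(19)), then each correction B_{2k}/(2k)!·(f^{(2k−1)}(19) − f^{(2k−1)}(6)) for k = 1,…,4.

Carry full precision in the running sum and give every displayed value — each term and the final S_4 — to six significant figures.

Integral: ∫_6^19 1/x^4 dx = 0.00149461.
Endpoint term: (f(6) + f(19))/2 = (0.000771605 + 7.67336e-06)/2 = 0.000389639.
Integral + boundary = 0.00188425.
k=1: B_{2}/(2)! × [f^{(1)}(19) − f^{(1)}(6)] = 1/12 × (-1.61544e-06 − (-0.000514403)) = 4.27323e-05.
Partial sum through k=1: 0.00192698.
k=2: B_{4}/(4)! × [f^{(3)}(19) − f^{(3)}(6)] = −1/720 × (-1.34247e-07 − (-0.000428669)) = -5.95188e-07.
Partial sum through k=2: 0.00192639.
k=3: B_{6}/(6)! × [f^{(5)}(19) − f^{(5)}(6)] = 1/30240 × (-2.08251e-08 − (-0.000666819)) = 2.20502e-08.
Partial sum through k=3: 0.00192641.
k=4: B_{8}/(8)! × [f^{(7)}(19) − f^{(7)}(6)] = −1/1209600 × (-5.19185e-09 − (-0.00166705)) = -1.37818e-09.

S_4 ≈ 0.00192641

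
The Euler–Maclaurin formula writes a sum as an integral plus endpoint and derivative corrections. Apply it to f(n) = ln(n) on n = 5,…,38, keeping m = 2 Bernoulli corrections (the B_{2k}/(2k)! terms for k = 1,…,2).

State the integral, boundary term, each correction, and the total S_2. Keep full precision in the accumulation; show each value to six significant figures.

The integral term ∫_5^38 ln(x) dx = 97.1811.
½[f(5) + f(38)] = ½[1.60944 + 3.63759] = 2.62351.
So far: 99.8046.
k=1: B_{2}/(2)! × [f^{(1)}(38) − f^{(1)}(5)] = 1/12 × (0.0263158 − 0.200000) = -0.0144737.
After k=1: 99.7901.
k=2: B_{4}/(4)! × [f^{(3)}(38) − f^{(3)}(5)] = −1/720 × (3.64485e-05 − 0.0160000) = 2.21716e-05.

S_2 ≈ 99.7901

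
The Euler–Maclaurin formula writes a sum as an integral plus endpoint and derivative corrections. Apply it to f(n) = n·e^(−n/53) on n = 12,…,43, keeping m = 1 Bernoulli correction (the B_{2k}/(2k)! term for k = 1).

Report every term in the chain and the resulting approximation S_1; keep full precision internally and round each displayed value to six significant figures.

∫_12^43 x·e^(−x/53) dx evaluates to 486.548.
Boundary: ½(f(12) + f(43)) = ½(9.56864 + 19.1036) = 14.3361.
So far: 500.884.
Correction k=1: B_{2}/2! · (f^{(1)}(43) − f^{(1)}(12)) = 1/12 · (0.0838247 − 0.616847) = -0.0444185.

S_1 ≈ 500.840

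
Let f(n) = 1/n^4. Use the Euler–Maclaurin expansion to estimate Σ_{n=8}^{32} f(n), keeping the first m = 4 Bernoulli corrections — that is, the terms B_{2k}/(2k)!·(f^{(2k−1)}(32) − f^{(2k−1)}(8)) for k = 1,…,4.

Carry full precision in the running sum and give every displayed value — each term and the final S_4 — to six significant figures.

S_4 ≈ 0.000773501

∫_8^32 1/x^4 dx evaluates to 0.000640869.
Boundary: ½(f(8) + f(32)) = ½(0.000244141 + 9.53674e-07) = 0.000122547.
So far: 0.000763416.
Correction k=1: B_{2}/2! · (f^{(1)}(32) − f^{(1)}(8)) = 1/12 · (-1.19209e-07 − (-0.000122070)) = 1.01626e-05.
Running total after k=1: 0.000773579.
Correction k=2: B_{4}/4! · (f^{(3)}(32) − f^{(3)}(8)) = −1/720 · (-3.49246e-09 − (-5.72205e-05)) = -7.94680e-08.
Running total after k=2: 0.000773499.
Correction k=3: B_{6}/6! · (f^{(5)}(32) − f^{(5)}(8)) = 1/30240 · (-1.90994e-10 − (-5.00679e-05)) = 1.65568e-09.
Running total after k=3: 0.000773501.
Correction k=4: B_{8}/8! · (f^{(7)}(32) − f^{(7)}(8)) = −1/1209600 · (-1.67866e-11 − (-7.04080e-05)) = -5.82076e-11.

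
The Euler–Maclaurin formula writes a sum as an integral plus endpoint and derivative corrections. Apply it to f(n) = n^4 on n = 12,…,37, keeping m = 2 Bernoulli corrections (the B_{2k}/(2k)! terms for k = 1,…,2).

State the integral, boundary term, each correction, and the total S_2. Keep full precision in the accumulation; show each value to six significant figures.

The integral term ∫_12^37 x^4 dx = 1.38190e+07.
Endpoint term: (f(12) + f(37))/2 = (20736.0 + 1.87416e+06)/2 = 947448.
So far: 1.47665e+07.
k=1: B_{2}/(2)! × [f^{(1)}(37) − f^{(1)}(12)] = 1/12 × (202612 − 6912.00) = 16308.3.
Partial sum through k=1: 1.47828e+07.
k=2: B_{4}/(4)! × [f^{(3)}(37) − f^{(3)}(12)] = −1/720 × (888.000 − 288.000) = -0.833333.

S_2 ≈ 1.47828e+07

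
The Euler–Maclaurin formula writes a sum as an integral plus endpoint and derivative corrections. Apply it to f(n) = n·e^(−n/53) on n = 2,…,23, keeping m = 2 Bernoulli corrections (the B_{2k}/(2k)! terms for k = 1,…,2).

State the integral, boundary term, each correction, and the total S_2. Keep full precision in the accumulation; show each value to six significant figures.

S_2 ≈ 205.528

The integral term ∫_2^23 x·e^(−x/53) dx = 197.161.
Boundary: ½(f(2) + f(23)) = ½(1.92593 + 14.9025) = 8.41424.
Running total after boundary: 205.575.
Order-1 term: 1/12 · (0.366757 − 0.926629) = -0.0466560.
Running total after k=1: 205.528.
Order-2 term: −1/720 · (0.000591894 − 0.00101551) = 5.88354e-07.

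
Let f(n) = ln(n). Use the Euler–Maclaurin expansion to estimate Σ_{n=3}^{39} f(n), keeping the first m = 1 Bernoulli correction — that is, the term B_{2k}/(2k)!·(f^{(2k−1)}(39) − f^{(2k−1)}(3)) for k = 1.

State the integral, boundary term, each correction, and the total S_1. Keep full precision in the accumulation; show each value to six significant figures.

Integral: ∫_3^39 ln(x) dx = 103.583.
Endpoint term: (f(3) + f(39))/2 = (1.09861 + 3.66356)/2 = 2.38109.
So far: 105.964.
Correction k=1: B_{2}/2! · (f^{(1)}(39) − f^{(1)}(3)) = 1/12 · (0.0256410 − 0.333333) = -0.0256410.

S_1 ≈ 105.939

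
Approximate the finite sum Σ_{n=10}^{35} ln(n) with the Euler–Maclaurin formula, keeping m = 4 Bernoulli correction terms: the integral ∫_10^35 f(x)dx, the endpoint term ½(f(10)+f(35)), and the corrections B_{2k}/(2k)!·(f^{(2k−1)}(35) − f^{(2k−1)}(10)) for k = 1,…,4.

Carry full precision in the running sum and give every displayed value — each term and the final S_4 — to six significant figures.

The integral term ∫_10^35 ln(x) dx = 76.4113.
Boundary: ½(f(10) + f(35)) = ½(2.30259 + 3.55535) = 2.92897.
Integral + boundary = 79.3403.
Correction k=1: B_{2}/2! · (f^{(1)}(35) − f^{(1)}(10)) = 1/12 · (0.0285714 − 0.100000) = -0.00595238.
After k=1: 79.3343.
Correction k=2: B_{4}/4! · (f^{(3)}(35) − f^{(3)}(10)) = −1/720 · (4.66472e-05 − 0.00200000) = 2.71299e-06.
After k=2: 79.3343.
Correction k=3: B_{6}/6! · (f^{(5)}(35) − f^{(5)}(10)) = 1/30240 · (4.56952e-07 − 0.000240000) = -7.92140e-09.
After k=3: 79.3343.
Correction k=4: B_{8}/8! · (f^{(7)}(35) − f^{(7)}(10)) = −1/1209600 · (1.11907e-08 − 7.20000e-05) = 5.95146e-11.

S_4 ≈ 79.3343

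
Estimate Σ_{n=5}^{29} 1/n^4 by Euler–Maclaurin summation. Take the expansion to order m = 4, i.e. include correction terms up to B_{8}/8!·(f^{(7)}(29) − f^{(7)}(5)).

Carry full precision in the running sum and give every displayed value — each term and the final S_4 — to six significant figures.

The integral term ∫_5^29 1/x^4 dx = 0.00265300.
½[f(5) + f(29)] = ½[0.00160000 + 1.41387e-06] = 0.000800707.
So far: 0.00345371.
Order-1 term: 1/12 · (-1.95016e-07 − (-0.00128000)) = 0.000106650.
Partial sum through k=1: 0.00356036.
Order-2 term: −1/720 · (-6.95657e-09 − (-0.00153600)) = -2.13332e-06.
Partial sum through k=2: 0.00355822.
Order-3 term: 1/30240 · (-4.63220e-10 − (-0.00344064)) = 1.13778e-07.
Partial sum through k=3: 0.00355834.
Order-4 term: −1/1209600 · (-4.95717e-11 − (-0.0123863)) = -1.02400e-08.

S_4 ≈ 0.00355833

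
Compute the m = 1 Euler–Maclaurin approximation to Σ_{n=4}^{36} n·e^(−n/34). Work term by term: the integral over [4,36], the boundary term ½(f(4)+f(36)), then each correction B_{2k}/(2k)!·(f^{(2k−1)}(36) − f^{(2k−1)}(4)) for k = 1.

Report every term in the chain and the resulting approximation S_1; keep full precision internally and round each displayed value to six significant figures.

Integral: ∫_4^36 x·e^(−x/34) dx = 323.065.
Boundary: ½(f(4) + f(36)) = ½(3.55604 + 12.4871) = 8.02157.
Running total after boundary: 331.087.
k=1: B_{2}/(2)! × [f^{(1)}(36) − f^{(1)}(4)] = 1/12 × (-0.0204037 − 0.784420) = -0.0670687.

S_1 ≈ 331.020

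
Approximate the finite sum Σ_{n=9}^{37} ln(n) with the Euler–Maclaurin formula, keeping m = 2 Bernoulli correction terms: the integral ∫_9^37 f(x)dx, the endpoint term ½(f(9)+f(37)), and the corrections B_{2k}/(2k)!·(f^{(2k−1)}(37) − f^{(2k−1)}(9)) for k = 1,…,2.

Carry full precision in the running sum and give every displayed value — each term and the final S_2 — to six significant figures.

The integral term ∫_9^37 ln(x) dx = 85.8289.
½[f(9) + f(37)] = ½[2.19722 + 3.61092] = 2.90407.
So far: 88.7330.
k=1: B_{2}/(2)! × [f^{(1)}(37) − f^{(1)}(9)] = 1/12 × (0.0270270 − 0.111111) = -0.00700701.
Running total after k=1: 88.7260.
k=2: B_{4}/(4)! × [f^{(3)}(37) − f^{(3)}(9)] = −1/720 × (3.94843e-05 − 0.00274348) = 3.75556e-06.

S_2 ≈ 88.7260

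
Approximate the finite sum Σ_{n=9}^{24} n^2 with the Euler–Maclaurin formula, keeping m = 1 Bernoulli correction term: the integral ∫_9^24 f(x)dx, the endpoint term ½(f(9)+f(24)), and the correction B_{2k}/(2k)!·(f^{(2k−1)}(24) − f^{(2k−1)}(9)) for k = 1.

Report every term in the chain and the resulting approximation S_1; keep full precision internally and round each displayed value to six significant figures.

The integral term ∫_9^24 x^2 dx = 4365.00.
Endpoint term: (f(9) + f(24))/2 = (81.0000 + 576.000)/2 = 328.500.
So far: 4693.50.
Order-1 term: 1/12 · (48.0000 − 18.0000) = 2.50000.

S_1 ≈ 4696.00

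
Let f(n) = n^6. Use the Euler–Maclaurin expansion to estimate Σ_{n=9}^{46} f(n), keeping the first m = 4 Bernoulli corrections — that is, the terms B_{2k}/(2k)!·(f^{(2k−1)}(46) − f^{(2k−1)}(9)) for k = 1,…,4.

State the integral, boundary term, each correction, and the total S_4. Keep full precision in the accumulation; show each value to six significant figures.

S_4 ≈ 6.70993e+10

The integral term ∫_9^46 x^6 dx = 6.22590e+10.
Boundary: ½(f(9) + f(46)) = ½(531441 + 9.47430e+09) = 4.73741e+09.
Running total after boundary: 6.69964e+10.
Order-1 term: 1/12 · (1.23578e+09 − 354294) = 1.02952e+08.
Running total after k=1: 6.70993e+10.
Order-2 term: −1/720 · (1.16803e+07 − 87480.0) = -16101.2.
Running total after k=2: 6.70993e+10.
Order-3 term: 1/30240 · (33120.0 − 6480.00) = 0.880952.
Running total after k=3: 6.70993e+10.
Order-4 term: −1/1209600 · (0.00000 − 0.00000) = 0.00000.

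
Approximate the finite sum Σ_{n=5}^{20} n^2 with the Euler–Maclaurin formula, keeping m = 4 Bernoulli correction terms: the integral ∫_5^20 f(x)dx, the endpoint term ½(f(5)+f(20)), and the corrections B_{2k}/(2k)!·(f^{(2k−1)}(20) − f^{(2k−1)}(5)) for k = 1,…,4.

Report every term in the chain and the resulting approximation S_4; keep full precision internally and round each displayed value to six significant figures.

The integral term ∫_5^20 x^2 dx = 2625.00.
½[f(5) + f(20)] = ½[25.0000 + 400.000] = 212.500.
So far: 2837.50.
Correction k=1: B_{2}/2! · (f^{(1)}(20) − f^{(1)}(5)) = 1/12 · (40.0000 − 10.0000) = 2.50000.
Partial sum through k=1: 2840.00.
Correction k=2: B_{4}/4! · (f^{(3)}(20) − f^{(3)}(5)) = −1/720 · (0.00000 − 0.00000) = 0.00000.
Partial sum through k=2: 2840.00.
Correction k=3: B_{6}/6! · (f^{(5)}(20) − f^{(5)}(5)) = 1/30240 · (0.00000 − 0.00000) = 0.00000.
Partial sum through k=3: 2840.00.
Correction k=4: B_{8}/8! · (f^{(7)}(20) − f^{(7)}(5)) = −1/1209600 · (0.00000 − 0.00000) = 0.00000.

S_4 ≈ 2840.00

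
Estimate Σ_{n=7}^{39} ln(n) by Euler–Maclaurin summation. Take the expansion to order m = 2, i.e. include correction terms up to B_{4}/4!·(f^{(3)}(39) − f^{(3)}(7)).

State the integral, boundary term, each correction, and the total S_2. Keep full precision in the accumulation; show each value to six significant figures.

The integral term ∫_7^39 ln(x) dx = 97.2575.
Boundary: ½(f(7) + f(39)) = ½(1.94591 + 3.66356) = 2.80474.
Running total after boundary: 100.062.
Order-1 term: 1/12 · (0.0256410 − 0.142857) = -0.00976801.
Partial sum through k=1: 100.053.
Order-2 term: −1/720 · (3.37160e-05 − 0.00583090) = 8.05165e-06.

S_2 ≈ 100.053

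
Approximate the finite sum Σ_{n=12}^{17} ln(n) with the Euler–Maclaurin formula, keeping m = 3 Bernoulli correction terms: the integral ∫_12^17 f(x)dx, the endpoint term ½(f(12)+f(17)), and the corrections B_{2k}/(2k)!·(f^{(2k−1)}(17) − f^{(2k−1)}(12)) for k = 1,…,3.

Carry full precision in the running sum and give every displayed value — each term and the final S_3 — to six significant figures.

The integral term ∫_12^17 ln(x) dx = 13.3457.
Endpoint term: (f(12) + f(17))/2 = (2.48491 + 2.83321)/2 = 2.65906.
Running total after boundary: 16.0048.
Order-1 term: 1/12 · (0.0588235 − 0.0833333) = -0.00204248.
Partial sum through k=1: 16.0028.
Order-2 term: −1/720 · (0.000407083 − 0.00115741) = 1.04212e-06.
Partial sum through k=2: 16.0028.
Order-3 term: 1/30240 · (1.69031e-05 − 9.64506e-05) = -2.63054e-09.

S_3 ≈ 16.0028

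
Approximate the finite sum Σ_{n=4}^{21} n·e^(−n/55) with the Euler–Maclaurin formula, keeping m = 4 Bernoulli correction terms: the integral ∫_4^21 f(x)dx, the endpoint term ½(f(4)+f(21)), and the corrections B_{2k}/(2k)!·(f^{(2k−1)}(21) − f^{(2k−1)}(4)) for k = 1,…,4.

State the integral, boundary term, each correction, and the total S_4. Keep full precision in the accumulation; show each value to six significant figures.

S_4 ≈ 173.020

∫_4^21 x·e^(−x/55) dx evaluates to 164.029.
Boundary: ½(f(4) + f(21)) = ½(3.71942 + 14.3350) = 9.02721.
Integral + boundary = 173.057.
k=1: B_{2}/(2)! × [f^{(1)}(21) − f^{(1)}(4)] = 1/12 × (0.421983 − 0.862229) = -0.0366872.
Partial sum through k=1: 173.020.
k=2: B_{4}/(4)! × [f^{(3)}(21) − f^{(3)}(4)] = −1/720 × (0.000590817 − 0.000899814) = 4.29163e-07.
Partial sum through k=2: 173.020.
k=3: B_{6}/(6)! × [f^{(5)}(21) − f^{(5)}(4)] = 1/30240 × (3.44508e-07 − 5.00692e-07) = -5.16484e-12.
Partial sum through k=3: 173.020.
k=4: B_{8}/(8)! × [f^{(7)}(21) − f^{(7)}(4)] = −1/1209600 × (1.63208e-10 − 2.32703e-10) = 5.74526e-17.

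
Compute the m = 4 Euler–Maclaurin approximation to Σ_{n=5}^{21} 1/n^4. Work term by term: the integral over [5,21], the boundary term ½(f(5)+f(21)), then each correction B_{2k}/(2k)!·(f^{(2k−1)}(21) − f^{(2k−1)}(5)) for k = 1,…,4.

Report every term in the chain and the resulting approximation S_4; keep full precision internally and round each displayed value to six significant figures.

∫_5^21 1/x^4 dx evaluates to 0.00263067.
Endpoint term: (f(5) + f(21))/2 = (0.00160000 + 5.14189e-06)/2 = 0.000802571.
Running total after boundary: 0.00343324.
Correction k=1: B_{2}/2! · (f^{(1)}(21) − f^{(1)}(5)) = 1/12 · (-9.79408e-07 − (-0.00128000)) = 0.000106585.
Running total after k=1: 0.00353983.
Correction k=2: B_{4}/4! · (f^{(3)}(21) − f^{(3)}(5)) = −1/720 · (-6.66264e-08 − (-0.00153600)) = -2.13324e-06.
Running total after k=2: 0.00353770.
Correction k=3: B_{6}/6! · (f^{(5)}(21) − f^{(5)}(5)) = 1/30240 · (-8.46049e-09 − (-0.00344064)) = 1.13777e-07.
Running total after k=3: 0.00353781.
Correction k=4: B_{8}/8! · (f^{(7)}(21) − f^{(7)}(5)) = −1/1209600 · (-1.72663e-09 − (-0.0123863)) = -1.02400e-08.

S_4 ≈ 0.00353780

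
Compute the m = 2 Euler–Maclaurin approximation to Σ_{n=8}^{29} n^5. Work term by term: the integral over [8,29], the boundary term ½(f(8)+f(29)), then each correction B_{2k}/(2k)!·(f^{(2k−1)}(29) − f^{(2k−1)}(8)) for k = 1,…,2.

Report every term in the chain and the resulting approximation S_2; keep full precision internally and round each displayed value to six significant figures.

Integral: ∫_8^29 x^5 dx = 9.90935e+07.
½[f(8) + f(29)] = ½[32768.0 + 2.05111e+07] = 1.02720e+07.
Running total after boundary: 1.09365e+08.
Correction k=1: B_{2}/2! · (f^{(1)}(29) − f^{(1)}(8)) = 1/12 · (3.53640e+06 − 20480.0) = 292994.
Running total after k=1: 1.09658e+08.
Correction k=2: B_{4}/4! · (f^{(3)}(29) − f^{(3)}(8)) = −1/720 · (50460.0 − 3840.00) = -64.7500.

S_2 ≈ 1.09658e+08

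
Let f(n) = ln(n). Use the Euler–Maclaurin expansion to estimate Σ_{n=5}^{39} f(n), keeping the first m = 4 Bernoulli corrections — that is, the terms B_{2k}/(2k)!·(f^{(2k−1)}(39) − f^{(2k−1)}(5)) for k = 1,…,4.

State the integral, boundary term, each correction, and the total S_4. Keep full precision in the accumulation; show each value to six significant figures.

S_4 ≈ 103.454

Integral: ∫_5^39 ln(x) dx = 100.832.
Endpoint term: (f(5) + f(39))/2 = (1.60944 + 3.66356)/2 = 2.63650.
Running total after boundary: 103.468.
Correction k=1: B_{2}/2! · (f^{(1)}(39) − f^{(1)}(5)) = 1/12 · (0.0256410 − 0.200000) = -0.0145299.
After k=1: 103.454.
Correction k=2: B_{4}/4! · (f^{(3)}(39) − f^{(3)}(5)) = −1/720 · (3.37160e-05 − 0.0160000) = 2.21754e-05.
After k=2: 103.454.
Correction k=3: B_{6}/6! · (f^{(5)}(39) − f^{(5)}(5)) = 1/30240 · (2.66004e-07 − 0.00768000) = -2.53959e-07.
After k=3: 103.454.
Correction k=4: B_{8}/8! · (f^{(7)}(39) − f^{(7)}(5)) = −1/1209600 · (5.24663e-09 − 0.00921600) = 7.61904e-09.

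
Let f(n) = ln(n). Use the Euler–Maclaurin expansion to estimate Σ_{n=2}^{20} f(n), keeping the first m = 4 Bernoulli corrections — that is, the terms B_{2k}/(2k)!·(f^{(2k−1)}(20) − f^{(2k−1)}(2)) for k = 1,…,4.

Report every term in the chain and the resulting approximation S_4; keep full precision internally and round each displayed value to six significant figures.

S_4 ≈ 42.3356

∫_2^20 ln(x) dx evaluates to 40.5284.
Boundary: ½(f(2) + f(20)) = ½(0.693147 + 2.99573) = 1.84444.
Integral + boundary = 42.3728.
k=1: B_{2}/(2)! × [f^{(1)}(20) − f^{(1)}(2)] = 1/12 × (0.0500000 − 0.500000) = -0.0375000.
Running total after k=1: 42.3353.
k=2: B_{4}/(4)! × [f^{(3)}(20) − f^{(3)}(2)] = −1/720 × (0.000250000 − 0.250000) = 0.000346875.
Running total after k=2: 42.3356.
k=3: B_{6}/(6)! × [f^{(5)}(20) − f^{(5)}(2)] = 1/30240 × (7.50000e-06 − 0.750000) = -2.48013e-05.
Running total after k=3: 42.3356.
k=4: B_{8}/(8)! × [f^{(7)}(20) − f^{(7)}(2)] = −1/1209600 × (5.62500e-07 − 5.62500) = 4.65030e-06.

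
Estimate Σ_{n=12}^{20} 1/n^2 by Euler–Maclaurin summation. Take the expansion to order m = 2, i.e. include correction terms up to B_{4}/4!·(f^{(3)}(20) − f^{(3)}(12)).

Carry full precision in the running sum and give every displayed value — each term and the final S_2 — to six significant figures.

S_2 ≈ 0.0381310

The integral term ∫_12^20 1/x^2 dx = 0.0333333.
Boundary: ½(f(12) + f(20)) = ½(0.00694444 + 0.00250000) = 0.00472222.
Running total after boundary: 0.0380556.
Order-1 term: 1/12 · (-0.000250000 − (-0.00115741)) = 7.56173e-05.
After k=1: 0.0381312.
Order-2 term: −1/720 · (-7.50000e-06 − (-9.64506e-05)) = -1.23543e-07.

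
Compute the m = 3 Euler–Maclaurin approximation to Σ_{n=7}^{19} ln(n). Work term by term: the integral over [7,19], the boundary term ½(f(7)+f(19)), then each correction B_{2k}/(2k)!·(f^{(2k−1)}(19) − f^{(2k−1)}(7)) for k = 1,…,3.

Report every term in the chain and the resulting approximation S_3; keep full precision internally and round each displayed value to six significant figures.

S_3 ≈ 32.7606

Integral: ∫_7^19 ln(x) dx = 30.3230.
½[f(7) + f(19)] = ½[1.94591 + 2.94444] = 2.44517.
Running total after boundary: 32.7681.
Correction k=1: B_{2}/2! · (f^{(1)}(19) − f^{(1)}(7)) = 1/12 · (0.0526316 − 0.142857) = -0.00751880.
Partial sum through k=1: 32.7606.
Correction k=2: B_{4}/4! · (f^{(3)}(19) − f^{(3)}(7)) = −1/720 · (0.000291588 − 0.00583090) = 7.69349e-06.
Partial sum through k=2: 32.7606.
Correction k=3: B_{6}/6! · (f^{(5)}(19) − f^{(5)}(7)) = 1/30240 · (9.69267e-06 − 0.00142798) = -4.69009e-08.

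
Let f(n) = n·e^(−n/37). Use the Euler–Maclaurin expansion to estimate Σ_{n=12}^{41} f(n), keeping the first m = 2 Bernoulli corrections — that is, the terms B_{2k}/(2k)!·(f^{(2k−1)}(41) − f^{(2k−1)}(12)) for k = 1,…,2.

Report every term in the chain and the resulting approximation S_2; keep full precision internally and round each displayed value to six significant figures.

Integral: ∫_12^41 x·e^(−x/37) dx = 357.919.
Endpoint term: (f(12) + f(41))/2 = (8.67619 + 13.5375)/2 = 11.1068.
So far: 369.026.
Order-1 term: 1/12 · (-0.0356955 − 0.488524) = -0.0436850.
After k=1: 368.982.
Order-2 term: −1/720 · (0.000456297 − 0.00141312) = 1.32892e-06.

S_2 ≈ 368.982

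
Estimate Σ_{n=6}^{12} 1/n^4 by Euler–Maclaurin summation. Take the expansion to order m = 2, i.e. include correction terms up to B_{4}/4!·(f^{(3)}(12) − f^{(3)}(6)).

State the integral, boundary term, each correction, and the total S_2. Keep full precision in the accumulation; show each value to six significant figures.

S_2 ≈ 0.00180116

The integral term ∫_6^12 1/x^4 dx = 0.00135031.
Endpoint term: (f(6) + f(12))/2 = (0.000771605 + 4.82253e-05)/2 = 0.000409915.
So far: 0.00176022.
Order-1 term: 1/12 · (-1.60751e-05 − (-0.000514403)) = 4.15273e-05.
Running total after k=1: 0.00180175.
Order-2 term: −1/720 · (-3.34898e-06 − (-0.000428669)) = -5.90723e-07.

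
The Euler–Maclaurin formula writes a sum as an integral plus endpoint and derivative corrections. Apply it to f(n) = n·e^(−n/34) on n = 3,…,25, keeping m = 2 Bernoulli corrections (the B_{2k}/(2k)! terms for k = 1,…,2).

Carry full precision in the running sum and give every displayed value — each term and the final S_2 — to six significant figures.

S_2 ≈ 197.457

∫_3^25 x·e^(−x/34) dx evaluates to 190.151.
Endpoint term: (f(3) + f(25))/2 = (2.74664 + 11.9841)/2 = 7.36537.
Running total after boundary: 197.516.
k=1: B_{2}/(2)! × [f^{(1)}(25) − f^{(1)}(3)] = 1/12 × (0.126891 − 0.834762) = -0.0589893.
After k=1: 197.457.
k=2: B_{4}/(4)! × [f^{(3)}(25) − f^{(3)}(3)] = −1/720 × (0.000939117 − 0.00230610) = 1.89859e-06.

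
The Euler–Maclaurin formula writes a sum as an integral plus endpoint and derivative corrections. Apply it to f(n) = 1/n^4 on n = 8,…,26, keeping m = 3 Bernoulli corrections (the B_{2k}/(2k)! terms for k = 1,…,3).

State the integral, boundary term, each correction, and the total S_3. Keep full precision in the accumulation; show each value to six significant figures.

∫_8^26 1/x^4 dx evaluates to 0.000632076.
Endpoint term: (f(8) + f(26))/2 = (0.000244141 + 2.18830e-06)/2 = 0.000123164.
Running total after boundary: 0.000755241.
Correction k=1: B_{2}/2! · (f^{(1)}(26) − f^{(1)}(8)) = 1/12 · (-3.36661e-07 − (-0.000122070)) = 1.01445e-05.
Running total after k=1: 0.000765385.
Correction k=2: B_{4}/4! · (f^{(3)}(26) − f^{(3)}(8)) = −1/720 · (-1.49406e-08 − (-5.72205e-05)) = -7.94521e-08.
Running total after k=2: 0.000765306.
Correction k=3: B_{6}/6! · (f^{(5)}(26) − f^{(5)}(8)) = 1/30240 · (-1.23768e-09 − (-5.00679e-05)) = 1.65564e-09.

S_3 ≈ 0.000765308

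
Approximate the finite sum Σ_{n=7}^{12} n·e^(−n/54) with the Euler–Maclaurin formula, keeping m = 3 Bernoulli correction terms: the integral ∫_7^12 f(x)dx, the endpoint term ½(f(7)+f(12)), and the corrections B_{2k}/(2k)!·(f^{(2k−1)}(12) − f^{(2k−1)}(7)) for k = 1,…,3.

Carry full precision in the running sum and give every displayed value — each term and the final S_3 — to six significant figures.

S_3 ≈ 47.5568

∫_7^12 x·e^(−x/54) dx evaluates to 39.6897.
Endpoint term: (f(7) + f(12))/2 = (6.14894 + 9.60885)/2 = 7.87890.
Integral + boundary = 47.5686.
Correction k=1: B_{2}/2! · (f^{(1)}(12) − f^{(1)}(7)) = 1/12 · (0.622796 − 0.764551) = -0.0118130.
After k=1: 47.5568.
Correction k=2: B_{4}/4! · (f^{(3)}(12) − f^{(3)}(7)) = −1/720 · (0.000762781 − 0.000864675) = 1.41519e-07.
After k=2: 47.5568.
Correction k=3: B_{6}/6! · (f^{(5)}(12) − f^{(5)}(7)) = 1/30240 · (4.49926e-07 − 5.03141e-07) = -1.75975e-12.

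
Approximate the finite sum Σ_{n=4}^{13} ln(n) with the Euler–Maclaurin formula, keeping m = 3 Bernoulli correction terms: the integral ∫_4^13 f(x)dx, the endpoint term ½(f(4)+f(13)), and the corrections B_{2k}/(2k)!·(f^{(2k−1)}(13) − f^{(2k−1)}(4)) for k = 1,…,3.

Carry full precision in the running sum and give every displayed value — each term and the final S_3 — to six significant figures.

The integral term ∫_4^13 ln(x) dx = 18.7992.
Boundary: ½(f(4) + f(13)) = ½(1.38629 + 2.56495) = 1.97562.
Running total after boundary: 20.7748.
Order-1 term: 1/12 · (0.0769231 − 0.250000) = -0.0144231.
After k=1: 20.7604.
Order-2 term: −1/720 · (0.000910332 − 0.0312500) = 4.21384e-05.
After k=2: 20.7604.
Order-3 term: 1/30240 · (6.46390e-05 − 0.0234375) = -7.72912e-07.

S_3 ≈ 20.7604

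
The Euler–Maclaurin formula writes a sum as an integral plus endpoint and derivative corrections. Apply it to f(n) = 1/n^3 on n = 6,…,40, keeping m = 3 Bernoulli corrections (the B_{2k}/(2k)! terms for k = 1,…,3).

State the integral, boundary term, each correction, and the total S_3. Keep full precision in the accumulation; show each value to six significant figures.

S_3 ≈ 0.0160901

∫_6^40 1/x^3 dx evaluates to 0.0135764.
Boundary: ½(f(6) + f(40)) = ½(0.00462963 + 1.56250e-05) = 0.00232263.
So far: 0.0158990.
Correction k=1: B_{2}/2! · (f^{(1)}(40) − f^{(1)}(6)) = 1/12 · (-1.17187e-06 − (-0.00231481)) = 0.000192804.
Running total after k=1: 0.0160918.
Correction k=2: B_{4}/4! · (f^{(3)}(40) − f^{(3)}(6)) = −1/720 · (-1.46484e-08 − (-0.00128601)) = -1.78610e-06.
Running total after k=2: 0.0160900.
Correction k=3: B_{6}/6! · (f^{(5)}(40) − f^{(5)}(6)) = 1/30240 · (-3.84521e-10 − (-0.00150034)) = 4.96145e-08.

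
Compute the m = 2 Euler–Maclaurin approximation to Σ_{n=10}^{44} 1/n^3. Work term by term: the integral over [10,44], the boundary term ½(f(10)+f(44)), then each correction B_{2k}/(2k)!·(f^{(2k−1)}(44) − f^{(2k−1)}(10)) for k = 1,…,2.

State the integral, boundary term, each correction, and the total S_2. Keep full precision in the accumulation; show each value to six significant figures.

S_2 ≈ 0.00527246

∫_10^44 1/x^3 dx evaluates to 0.00474174.
½[f(10) + f(44)] = ½[0.00100000 + 1.17393e-05] = 0.000505870.
So far: 0.00524761.
Order-1 term: 1/12 · (-8.00406e-07 − (-0.000300000)) = 2.49333e-05.
After k=1: 0.00527254.
Order-2 term: −1/720 · (-8.26866e-09 − (-6.00000e-05)) = -8.33218e-08.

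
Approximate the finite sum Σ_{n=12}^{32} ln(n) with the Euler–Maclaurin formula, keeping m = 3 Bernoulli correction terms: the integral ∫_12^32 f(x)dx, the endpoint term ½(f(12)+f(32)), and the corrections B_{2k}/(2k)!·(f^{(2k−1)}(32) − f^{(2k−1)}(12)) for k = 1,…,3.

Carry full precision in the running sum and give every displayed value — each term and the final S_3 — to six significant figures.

S_3 ≈ 64.0557

The integral term ∫_12^32 ln(x) dx = 61.0847.
½[f(12) + f(32)] = ½[2.48491 + 3.46574] = 2.97532.
Running total after boundary: 64.0600.
Correction k=1: B_{2}/2! · (f^{(1)}(32) − f^{(1)}(12)) = 1/12 · (0.0312500 − 0.0833333) = -0.00434028.
Partial sum through k=1: 64.0557.
Correction k=2: B_{4}/4! · (f^{(3)}(32) − f^{(3)}(12)) = −1/720 · (6.10352e-05 − 0.00115741) = 1.52274e-06.
Partial sum through k=2: 64.0557.
Correction k=3: B_{6}/6! · (f^{(5)}(32) − f^{(5)}(12)) = 1/30240 · (7.15256e-07 − 9.64506e-05) = -3.16585e-09.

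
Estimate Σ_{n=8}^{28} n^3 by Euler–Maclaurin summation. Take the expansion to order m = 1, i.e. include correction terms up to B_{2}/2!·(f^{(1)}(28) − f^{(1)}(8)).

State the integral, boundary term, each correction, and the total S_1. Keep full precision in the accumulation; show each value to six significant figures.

∫_8^28 x^3 dx evaluates to 152640.
½[f(8) + f(28)] = ½[512.000 + 21952.0] = 11232.0.
Running total after boundary: 163872.
Correction k=1: B_{2}/2! · (f^{(1)}(28) − f^{(1)}(8)) = 1/12 · (2352.00 − 192.000) = 180.000.

S_1 ≈ 164052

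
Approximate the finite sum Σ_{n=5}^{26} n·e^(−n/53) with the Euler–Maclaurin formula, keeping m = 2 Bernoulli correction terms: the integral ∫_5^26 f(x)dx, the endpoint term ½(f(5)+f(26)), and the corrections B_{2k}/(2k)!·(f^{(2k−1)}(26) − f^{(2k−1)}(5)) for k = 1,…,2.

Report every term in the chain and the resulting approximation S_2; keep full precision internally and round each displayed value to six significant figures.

S_2 ≈ 243.836

∫_5^26 x·e^(−x/53) dx evaluates to 233.644.
½[f(5) + f(26)] = ½[4.54987 + 15.9193] = 10.2346.
Running total after boundary: 243.878.
k=1: B_{2}/(2)! × [f^{(1)}(26) − f^{(1)}(5)] = 1/12 × (0.311916 − 0.824127) = -0.0426843.
Running total after k=1: 243.836.
k=2: B_{4}/(4)! × [f^{(3)}(26) − f^{(3)}(5)] = −1/720 × (0.000546983 − 0.000941287) = 5.47644e-07.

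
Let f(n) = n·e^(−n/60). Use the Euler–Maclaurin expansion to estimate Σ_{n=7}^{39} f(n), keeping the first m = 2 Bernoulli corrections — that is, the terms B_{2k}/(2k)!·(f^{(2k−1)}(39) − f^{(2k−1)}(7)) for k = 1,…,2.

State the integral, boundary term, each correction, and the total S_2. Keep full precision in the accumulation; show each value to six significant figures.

Integral: ∫_7^39 x·e^(−x/60) dx = 476.373.
Endpoint term: (f(7) + f(39))/2 = (6.22917 + 20.3598)/2 = 13.2945.
Integral + boundary = 489.667.
Correction k=1: B_{2}/2! · (f^{(1)}(39) − f^{(1)}(7)) = 1/12 · (0.182716 − 0.786062) = -0.0502789.
Running total after k=1: 489.617.
Correction k=2: B_{4}/4! · (f^{(3)}(39) − f^{(3)}(7)) = −1/720 · (0.000340780 − 0.000712729) = 5.16597e-07.

S_2 ≈ 489.617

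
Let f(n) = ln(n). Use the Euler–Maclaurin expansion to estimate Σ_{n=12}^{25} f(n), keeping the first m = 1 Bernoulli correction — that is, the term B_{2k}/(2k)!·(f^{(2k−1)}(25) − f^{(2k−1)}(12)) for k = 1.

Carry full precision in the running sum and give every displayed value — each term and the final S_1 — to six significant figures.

Integral: ∫_12^25 ln(x) dx = 37.6530.
Endpoint term: (f(12) + f(25))/2 = (2.48491 + 3.21888)/2 = 2.85189.
Integral + boundary = 40.5049.
Correction k=1: B_{2}/2! · (f^{(1)}(25) − f^{(1)}(12)) = 1/12 · (0.0400000 − 0.0833333) = -0.00361111.

S_1 ≈ 40.5013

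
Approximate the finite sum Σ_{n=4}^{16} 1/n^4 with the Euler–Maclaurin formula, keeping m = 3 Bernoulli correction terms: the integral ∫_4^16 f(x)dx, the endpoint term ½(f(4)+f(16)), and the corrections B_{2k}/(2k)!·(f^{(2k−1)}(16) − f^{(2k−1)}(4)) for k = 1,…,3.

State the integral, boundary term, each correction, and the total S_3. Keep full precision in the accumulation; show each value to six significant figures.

Integral: ∫_4^16 1/x^4 dx = 0.00512695.
Boundary: ½(f(4) + f(16)) = ½(0.00390625 + 1.52588e-05) = 0.00196075.
Running total after boundary: 0.00708771.
Order-1 term: 1/12 · (-3.81470e-06 − (-0.00390625)) = 0.000325203.
Running total after k=1: 0.00741291.
Order-2 term: −1/720 · (-4.47035e-07 − (-0.00732422)) = -1.01719e-05.
Running total after k=2: 0.00740274.
Order-3 term: 1/30240 · (-9.77889e-08 − (-0.0256348)) = 8.47707e-07.

S_3 ≈ 0.00740359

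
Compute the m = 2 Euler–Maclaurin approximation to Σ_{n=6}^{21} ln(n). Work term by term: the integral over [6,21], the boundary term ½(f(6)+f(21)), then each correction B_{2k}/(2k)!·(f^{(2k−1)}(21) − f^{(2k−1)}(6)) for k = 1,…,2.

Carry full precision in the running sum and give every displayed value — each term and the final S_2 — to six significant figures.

S_2 ≈ 40.5926

Integral: ∫_6^21 ln(x) dx = 38.1844.
Endpoint term: (f(6) + f(21))/2 = (1.79176 + 3.04452)/2 = 2.41814.
So far: 40.6026.
k=1: B_{2}/(2)! × [f^{(1)}(21) − f^{(1)}(6)] = 1/12 × (0.0476190 − 0.166667) = -0.00992063.
After k=1: 40.5926.
k=2: B_{4}/(4)! × [f^{(3)}(21) − f^{(3)}(6)] = −1/720 × (0.000215959 − 0.00925926) = 1.25601e-05.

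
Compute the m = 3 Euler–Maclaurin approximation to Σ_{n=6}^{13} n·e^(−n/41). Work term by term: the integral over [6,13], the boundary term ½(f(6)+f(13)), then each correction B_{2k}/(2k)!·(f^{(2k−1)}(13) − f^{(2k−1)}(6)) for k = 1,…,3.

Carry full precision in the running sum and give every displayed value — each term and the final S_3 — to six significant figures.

S_3 ≈ 59.5625

Integral: ∫_6^13 x·e^(−x/41) dx = 52.2571.
Boundary: ½(f(6) + f(13)) = ½(5.18318 + 9.46761) = 7.32539.
Running total after boundary: 59.5825.
k=1: B_{2}/(2)! × [f^{(1)}(13) − f^{(1)}(6)] = 1/12 × (0.497360 − 0.737444) = -0.0200070.
After k=1: 59.5625.
k=2: B_{4}/(4)! × [f^{(3)}(13) − f^{(3)}(6)] = −1/720 × (0.00116235 − 0.00146649) = 4.22412e-07.
After k=2: 59.5625.
k=3: B_{6}/(6)! × [f^{(5)}(13) − f^{(5)}(6)] = 1/30240 × (1.20692e-06 − 1.48381e-06) = -9.15641e-12.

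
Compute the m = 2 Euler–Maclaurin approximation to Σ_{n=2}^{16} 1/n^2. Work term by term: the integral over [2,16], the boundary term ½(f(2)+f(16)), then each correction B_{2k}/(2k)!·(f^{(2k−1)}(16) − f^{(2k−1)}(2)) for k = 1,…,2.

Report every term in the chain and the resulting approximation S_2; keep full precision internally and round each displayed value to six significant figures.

S_2 ≈ 0.584204

The integral term ∫_2^16 1/x^2 dx = 0.437500.
Endpoint term: (f(2) + f(16))/2 = (0.250000 + 0.00390625)/2 = 0.126953.
Running total after boundary: 0.564453.
Correction k=1: B_{2}/2! · (f^{(1)}(16) − f^{(1)}(2)) = 1/12 · (-0.000488281 − (-0.250000)) = 0.0207926.
Partial sum through k=1: 0.585246.
Correction k=2: B_{4}/4! · (f^{(3)}(16) − f^{(3)}(2)) = −1/720 · (-2.28882e-05 − (-0.750000)) = -0.00104163.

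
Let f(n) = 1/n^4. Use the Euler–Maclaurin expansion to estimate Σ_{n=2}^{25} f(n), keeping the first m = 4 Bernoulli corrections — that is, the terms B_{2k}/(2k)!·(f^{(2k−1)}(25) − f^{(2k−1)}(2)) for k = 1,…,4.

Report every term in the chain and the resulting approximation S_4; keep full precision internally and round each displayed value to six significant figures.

The integral term ∫_2^25 1/x^4 dx = 0.0416453.
Endpoint term: (f(2) + f(25))/2 = (0.0625000 + 2.56000e-06)/2 = 0.0312513.
Integral + boundary = 0.0728966.
k=1: B_{2}/(2)! × [f^{(1)}(25) − f^{(1)}(2)] = 1/12 × (-4.09600e-07 − (-0.125000)) = 0.0104166.
After k=1: 0.0833132.
k=2: B_{4}/(4)! × [f^{(3)}(25) − f^{(3)}(2)] = −1/720 × (-1.96608e-08 − (-0.937500)) = -0.00130208.
After k=2: 0.0820112.
k=3: B_{6}/(6)! × [f^{(5)}(25) − f^{(5)}(2)] = 1/30240 × (-1.76161e-09 − (-13.1250)) = 0.000434028.
After k=3: 0.0824452.
k=4: B_{8}/(8)! × [f^{(7)}(25) − f^{(7)}(2)] = −1/1209600 × (-2.53672e-10 − (-295.312)) = -0.000244141.

S_4 ≈ 0.0822010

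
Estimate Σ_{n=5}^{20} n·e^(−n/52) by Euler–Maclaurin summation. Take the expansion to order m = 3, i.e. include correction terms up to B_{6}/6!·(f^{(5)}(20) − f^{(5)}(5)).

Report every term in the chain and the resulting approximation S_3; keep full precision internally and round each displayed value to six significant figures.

S_3 ≈ 152.730

∫_5^20 x·e^(−x/52) dx evaluates to 143.686.
Boundary: ½(f(5) + f(20)) = ½(4.54162 + 13.6142) = 9.07793.
So far: 152.764.
Order-1 term: 1/12 · (0.418900 − 0.820985) = -0.0335071.
Partial sum through k=1: 152.730.
Order-2 term: −1/720 · (0.000658404 − 0.000975456) = 4.40350e-07.
Partial sum through k=2: 152.730.
Order-3 term: 1/30240 · (4.29693e-07 − 6.09206e-07) = -5.93629e-12.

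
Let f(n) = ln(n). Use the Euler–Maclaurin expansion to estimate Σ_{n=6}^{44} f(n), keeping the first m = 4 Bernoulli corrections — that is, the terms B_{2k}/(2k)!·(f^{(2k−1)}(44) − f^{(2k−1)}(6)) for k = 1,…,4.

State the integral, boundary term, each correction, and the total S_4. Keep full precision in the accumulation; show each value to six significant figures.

Integral: ∫_6^44 ln(x) dx = 117.754.
½[f(6) + f(44)] = ½[1.79176 + 3.78419] = 2.78797.
Running total after boundary: 120.542.
k=1: B_{2}/(2)! × [f^{(1)}(44) − f^{(1)}(6)] = 1/12 × (0.0227273 − 0.166667) = -0.0119949.
After k=1: 120.530.
k=2: B_{4}/(4)! × [f^{(3)}(44) − f^{(3)}(6)] = −1/720 × (2.34786e-05 − 0.00925926) = 1.28275e-05.
After k=2: 120.530.
k=3: B_{6}/(6)! × [f^{(5)}(44) − f^{(5)}(6)] = 1/30240 × (1.45528e-07 − 0.00308642) = -1.02059e-07.
After k=3: 120.530.
k=4: B_{8}/(8)! × [f^{(7)}(44) − f^{(7)}(6)] = −1/1209600 × (2.25509e-09 − 0.00257202) = 2.12633e-09.

S_4 ≈ 120.530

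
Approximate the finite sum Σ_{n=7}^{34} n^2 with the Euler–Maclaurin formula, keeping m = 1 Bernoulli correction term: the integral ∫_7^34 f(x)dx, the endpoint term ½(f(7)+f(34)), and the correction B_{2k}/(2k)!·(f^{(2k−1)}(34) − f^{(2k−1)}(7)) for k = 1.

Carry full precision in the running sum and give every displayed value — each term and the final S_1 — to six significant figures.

Integral: ∫_7^34 x^2 dx = 12987.0.
Endpoint term: (f(7) + f(34))/2 = (49.0000 + 1156.00)/2 = 602.500.
So far: 13589.5.
k=1: B_{2}/(2)! × [f^{(1)}(34) − f^{(1)}(7)] = 1/12 × (68.0000 − 14.0000) = 4.50000.

S_1 ≈ 13594.0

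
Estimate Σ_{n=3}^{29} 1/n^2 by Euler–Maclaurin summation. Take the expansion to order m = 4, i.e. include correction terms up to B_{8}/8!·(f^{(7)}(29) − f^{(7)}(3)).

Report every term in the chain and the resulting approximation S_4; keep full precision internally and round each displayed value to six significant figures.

The integral term ∫_3^29 1/x^2 dx = 0.298851.
Boundary: ½(f(3) + f(29)) = ½(0.111111 + 0.00118906) = 0.0561501.
Integral + boundary = 0.355001.
k=1: B_{2}/(2)! × [f^{(1)}(29) − f^{(1)}(3)] = 1/12 × (-8.20042e-05 − (-0.0740741)) = 0.00616601.
Running total after k=1: 0.361167.
k=2: B_{4}/(4)! × [f^{(3)}(29) − f^{(3)}(3)] = −1/720 × (-1.17010e-06 − (-0.0987654)) = -0.000137173.
Running total after k=2: 0.361029.
k=3: B_{6}/(6)! × [f^{(5)}(29) − f^{(5)}(3)] = 1/30240 × (-4.17394e-08 − (-0.329218)) = 1.08868e-05.
Running total after k=3: 0.361040.
k=4: B_{8}/(8)! × [f^{(7)}(29) − f^{(7)}(3)] = −1/1209600 × (-2.77932e-09 − (-2.04847)) = -1.69351e-06.

S_4 ≈ 0.361039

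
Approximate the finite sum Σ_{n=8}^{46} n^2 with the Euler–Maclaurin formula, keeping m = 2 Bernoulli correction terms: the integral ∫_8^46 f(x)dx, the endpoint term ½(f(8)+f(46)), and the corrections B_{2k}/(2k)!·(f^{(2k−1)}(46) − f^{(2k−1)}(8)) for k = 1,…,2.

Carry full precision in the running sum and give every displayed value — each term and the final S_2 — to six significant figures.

∫_8^46 x^2 dx evaluates to 32274.7.
Boundary: ½(f(8) + f(46)) = ½(64.0000 + 2116.00) = 1090.00.
Running total after boundary: 33364.7.
Order-1 term: 1/12 · (92.0000 − 16.0000) = 6.33333.
Running total after k=1: 33371.0.
Order-2 term: −1/720 · (0.00000 − 0.00000) = 0.00000.

S_2 ≈ 33371.0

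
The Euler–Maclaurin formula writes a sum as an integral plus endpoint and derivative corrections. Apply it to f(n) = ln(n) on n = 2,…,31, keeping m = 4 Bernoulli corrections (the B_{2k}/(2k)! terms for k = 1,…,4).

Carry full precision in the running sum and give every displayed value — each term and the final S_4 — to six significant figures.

∫_2^31 ln(x) dx evaluates to 76.0673.
½[f(2) + f(31)] = ½[0.693147 + 3.43399] = 2.06357.
Running total after boundary: 78.1309.
Correction k=1: B_{2}/2! · (f^{(1)}(31) − f^{(1)}(2)) = 1/12 · (0.0322581 − 0.500000) = -0.0389785.
After k=1: 78.0919.
Correction k=2: B_{4}/4! · (f^{(3)}(31) − f^{(3)}(2)) = −1/720 · (6.71344e-05 − 0.250000) = 0.000347129.
After k=2: 78.0922.
Correction k=3: B_{6}/6! · (f^{(5)}(31) − f^{(5)}(2)) = 1/30240 · (8.38306e-07 − 0.750000) = -2.48016e-05.
After k=3: 78.0922.
Correction k=4: B_{8}/8! · (f^{(7)}(31) − f^{(7)}(2)) = −1/1209600 · (2.61698e-08 − 5.62500) = 4.65030e-06.

S_4 ≈ 78.0922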